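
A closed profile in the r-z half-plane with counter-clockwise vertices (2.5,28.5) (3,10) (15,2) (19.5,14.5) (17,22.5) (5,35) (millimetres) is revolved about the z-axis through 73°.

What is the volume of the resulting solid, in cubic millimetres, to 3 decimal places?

Volume = 4518.376 mm³

Profile (r,z), 6 vertices: (2.5,28.5) (3,10) (15,2) (19.5,14.5) (17,22.5) (5,35)
edge 0: (2.5,28.5)→(3,10)  cross = 2.5·10 − 3·28.5 = -60.5000; (r_i+r_j)·cross = 5.5·-60.5000 = -332.7500
edge 1: (3,10)→(15,2)  cross = 3·2 − 15·10 = -144.0000; (r_i+r_j)·cross = 18·-144.0000 = -2592.0000
edge 2: (15,2)→(19.5,14.5)  cross = 15·14.5 − 19.5·2 = 178.5000; (r_i+r_j)·cross = 34.5·178.5000 = 6158.2500
edge 3: (19.5,14.5)→(17,22.5)  cross = 19.5·22.5 − 17·14.5 = 192.2500; (r_i+r_j)·cross = 36.5·192.2500 = 7017.1250
edge 4: (17,22.5)→(5,35)  cross = 17·35 − 5·22.5 = 482.5000; (r_i+r_j)·cross = 22·482.5000 = 10615.0000
edge 5: (5,35)→(2.5,28.5)  cross = 5·28.5 − 2.5·35 = 55.0000; (r_i+r_j)·cross = 7.5·55.0000 = 412.5000
Σcross = 703.7500 → A = |Σcross|/2 = 351.8750 mm²
Σ(r_i+r_j)·cross = 21278.1250 → first moment M = |Σ|/6 = 3546.3542
R_c = M/A = 3546.3542/351.8750 = 10.0784 mm
θ = 73° = 1.274090 rad
V = θ·R_c·A = 1.274090·10.0784·351.8750 = 4518.376 mm³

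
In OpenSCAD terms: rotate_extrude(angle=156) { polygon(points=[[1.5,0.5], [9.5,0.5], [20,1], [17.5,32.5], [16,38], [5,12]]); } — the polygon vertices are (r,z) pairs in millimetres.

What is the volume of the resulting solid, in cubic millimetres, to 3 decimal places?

Volume = 12914.171 mm³

Profile (r,z), 6 vertices: (1.5,0.5) (9.5,0.5) (20,1) (17.5,32.5) (16,38) (5,12)
edge 0: (1.5,0.5)→(9.5,0.5)  cross = 1.5·0.5 − 9.5·0.5 = -4.0000; (r_i+r_j)·cross = 11·-4.0000 = -44.0000
edge 1: (9.5,0.5)→(20,1)  cross = 9.5·1 − 20·0.5 = -0.5000; (r_i+r_j)·cross = 29.5·-0.5000 = -14.7500
edge 2: (20,1)→(17.5,32.5)  cross = 20·32.5 − 17.5·1 = 632.5000; (r_i+r_j)·cross = 37.5·632.5000 = 23718.7500
edge 3: (17.5,32.5)→(16,38)  cross = 17.5·38 − 16·32.5 = 145.0000; (r_i+r_j)·cross = 33.5·145.0000 = 4857.5000
edge 4: (16,38)→(5,12)  cross = 16·12 − 5·38 = 2.0000; (r_i+r_j)·cross = 21·2.0000 = 42.0000
edge 5: (5,12)→(1.5,0.5)  cross = 5·0.5 − 1.5·12 = -15.5000; (r_i+r_j)·cross = 6.5·-15.5000 = -100.7500
Σcross = 759.5000 → A = |Σcross|/2 = 379.7500 mm²
Σ(r_i+r_j)·cross = 28458.7500 → first moment M = |Σ|/6 = 4743.1250
R_c = M/A = 4743.1250/379.7500 = 12.4901 mm
θ = 156° = 2.722714 rad
V = θ·R_c·A = 2.722714·12.4901·379.7500 = 12914.171 mm³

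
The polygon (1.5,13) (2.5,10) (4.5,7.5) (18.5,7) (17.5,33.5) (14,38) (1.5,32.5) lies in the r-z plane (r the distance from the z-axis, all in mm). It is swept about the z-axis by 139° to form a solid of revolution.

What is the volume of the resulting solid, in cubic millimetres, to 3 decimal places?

Volume = 11093.223 mm³

Profile (r,z), 7 vertices: (1.5,13) (2.5,10) (4.5,7.5) (18.5,7) (17.5,33.5) (14,38) (1.5,32.5)
edge 0: (1.5,13)→(2.5,10)  cross = 1.5·10 − 2.5·13 = -17.5000; (r_i+r_j)·cross = 4·-17.5000 = -70.0000
edge 1: (2.5,10)→(4.5,7.5)  cross = 2.5·7.5 − 4.5·10 = -26.2500; (r_i+r_j)·cross = 7·-26.2500 = -183.7500
edge 2: (4.5,7.5)→(18.5,7)  cross = 4.5·7 − 18.5·7.5 = -107.2500; (r_i+r_j)·cross = 23·-107.2500 = -2466.7500
edge 3: (18.5,7)→(17.5,33.5)  cross = 18.5·33.5 − 17.5·7 = 497.2500; (r_i+r_j)·cross = 36·497.2500 = 17901.0000
edge 4: (17.5,33.5)→(14,38)  cross = 17.5·38 − 14·33.5 = 196.0000; (r_i+r_j)·cross = 31.5·196.0000 = 6174.0000
edge 5: (14,38)→(1.5,32.5)  cross = 14·32.5 − 1.5·38 = 398.0000; (r_i+r_j)·cross = 15.5·398.0000 = 6169.0000
edge 6: (1.5,32.5)→(1.5,13)  cross = 1.5·13 − 1.5·32.5 = -29.2500; (r_i+r_j)·cross = 3·-29.2500 = -87.7500
Σcross = 911.0000 → A = |Σcross|/2 = 455.5000 mm²
Σ(r_i+r_j)·cross = 27435.7500 → first moment M = |Σ|/6 = 4572.6250
R_c = M/A = 4572.6250/455.5000 = 10.0387 mm
θ = 139° = 2.426008 rad
V = θ·R_c·A = 2.426008·10.0387·455.5000 = 11093.223 mm³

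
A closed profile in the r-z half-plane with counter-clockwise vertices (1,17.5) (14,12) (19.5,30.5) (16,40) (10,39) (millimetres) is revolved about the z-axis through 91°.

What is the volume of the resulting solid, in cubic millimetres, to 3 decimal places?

Profile (r,z), 5 vertices: (1,17.5) (14,12) (19.5,30.5) (16,40) (10,39)
edge 0: (1,17.5)→(14,12)  cross = 1·12 − 14·17.5 = -233.0000; (r_i+r_j)·cross = 15·-233.0000 = -3495.0000
edge 1: (14,12)→(19.5,30.5)  cross = 14·30.5 − 19.5·12 = 193.0000; (r_i+r_j)·cross = 33.5·193.0000 = 6465.5000
edge 2: (19.5,30.5)→(16,40)  cross = 19.5·40 − 16·30.5 = 292.0000; (r_i+r_j)·cross = 35.5·292.0000 = 10366.0000
edge 3: (16,40)→(10,39)  cross = 16·39 − 10·40 = 224.0000; (r_i+r_j)·cross = 26·224.0000 = 5824.0000
edge 4: (10,39)→(1,17.5)  cross = 10·17.5 − 1·39 = 136.0000; (r_i+r_j)·cross = 11·136.0000 = 1496.0000
Σcross = 612.0000 → A = |Σcross|/2 = 306.0000 mm²
Σ(r_i+r_j)·cross = 20656.5000 → first moment M = |Σ|/6 = 3442.7500
R_c = M/A = 3442.7500/306.0000 = 11.2508 mm
θ = 91° = 1.588250 rad
V = θ·R_c·A = 1.588250·11.2508·306.0000 = 5467.946 mm³

Volume = 5467.946 mm³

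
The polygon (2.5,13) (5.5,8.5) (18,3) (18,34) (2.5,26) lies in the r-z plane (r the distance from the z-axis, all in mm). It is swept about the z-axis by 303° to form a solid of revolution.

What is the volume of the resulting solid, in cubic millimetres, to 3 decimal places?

Volume = 21300.803 mm³

Profile (r,z), 5 vertices: (2.5,13) (5.5,8.5) (18,3) (18,34) (2.5,26)
edge 0: (2.5,13)→(5.5,8.5)  cross = 2.5·8.5 − 5.5·13 = -50.2500; (r_i+r_j)·cross = 8·-50.2500 = -402.0000
edge 1: (5.5,8.5)→(18,3)  cross = 5.5·3 − 18·8.5 = -136.5000; (r_i+r_j)·cross = 23.5·-136.5000 = -3207.7500
edge 2: (18,3)→(18,34)  cross = 18·34 − 18·3 = 558.0000; (r_i+r_j)·cross = 36·558.0000 = 20088.0000
edge 3: (18,34)→(2.5,26)  cross = 18·26 − 2.5·34 = 383.0000; (r_i+r_j)·cross = 20.5·383.0000 = 7851.5000
edge 4: (2.5,26)→(2.5,13)  cross = 2.5·13 − 2.5·26 = -32.5000; (r_i+r_j)·cross = 5·-32.5000 = -162.5000
Σcross = 721.7500 → A = |Σcross|/2 = 360.8750 mm²
Σ(r_i+r_j)·cross = 24167.2500 → first moment M = |Σ|/6 = 4027.8750
R_c = M/A = 4027.8750/360.8750 = 11.1614 mm
θ = 303° = 5.288348 rad
V = θ·R_c·A = 5.288348·11.1614·360.8750 = 21300.803 mm³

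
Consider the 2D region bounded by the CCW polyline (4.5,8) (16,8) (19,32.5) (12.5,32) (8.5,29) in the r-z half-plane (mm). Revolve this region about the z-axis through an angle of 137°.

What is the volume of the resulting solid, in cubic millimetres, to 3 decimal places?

Profile (r,z), 5 vertices: (4.5,8) (16,8) (19,32.5) (12.5,32) (8.5,29)
edge 0: (4.5,8)→(16,8)  cross = 4.5·8 − 16·8 = -92.0000; (r_i+r_j)·cross = 20.5·-92.0000 = -1886.0000
edge 1: (16,8)→(19,32.5)  cross = 16·32.5 − 19·8 = 368.0000; (r_i+r_j)·cross = 35·368.0000 = 12880.0000
edge 2: (19,32.5)→(12.5,32)  cross = 19·32 − 12.5·32.5 = 201.7500; (r_i+r_j)·cross = 31.5·201.7500 = 6355.1250
edge 3: (12.5,32)→(8.5,29)  cross = 12.5·29 − 8.5·32 = 90.5000; (r_i+r_j)·cross = 21·90.5000 = 1900.5000
edge 4: (8.5,29)→(4.5,8)  cross = 8.5·8 − 4.5·29 = -62.5000; (r_i+r_j)·cross = 13·-62.5000 = -812.5000
Σcross = 505.7500 → A = |Σcross|/2 = 252.8750 mm²
Σ(r_i+r_j)·cross = 18437.1250 → first moment M = |Σ|/6 = 3072.8542
R_c = M/A = 3072.8542/252.8750 = 12.1517 mm
θ = 137° = 2.391101 rad
V = θ·R_c·A = 2.391101·12.1517·252.8750 = 7347.505 mm³

Volume = 7347.505 mm³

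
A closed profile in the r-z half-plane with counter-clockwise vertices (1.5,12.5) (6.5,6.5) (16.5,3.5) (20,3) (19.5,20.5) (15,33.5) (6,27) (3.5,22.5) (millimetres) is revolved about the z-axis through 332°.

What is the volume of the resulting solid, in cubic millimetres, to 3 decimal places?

Volume = 26333.678 mm³

Profile (r,z), 8 vertices: (1.5,12.5) (6.5,6.5) (16.5,3.5) (20,3) (19.5,20.5) (15,33.5) (6,27) (3.5,22.5)
edge 0: (1.5,12.5)→(6.5,6.5)  cross = 1.5·6.5 − 6.5·12.5 = -71.5000; (r_i+r_j)·cross = 8·-71.5000 = -572.0000
edge 1: (6.5,6.5)→(16.5,3.5)  cross = 6.5·3.5 − 16.5·6.5 = -84.5000; (r_i+r_j)·cross = 23·-84.5000 = -1943.5000
edge 2: (16.5,3.5)→(20,3)  cross = 16.5·3 − 20·3.5 = -20.5000; (r_i+r_j)·cross = 36.5·-20.5000 = -748.2500
edge 3: (20,3)→(19.5,20.5)  cross = 20·20.5 − 19.5·3 = 351.5000; (r_i+r_j)·cross = 39.5·351.5000 = 13884.2500
edge 4: (19.5,20.5)→(15,33.5)  cross = 19.5·33.5 − 15·20.5 = 345.7500; (r_i+r_j)·cross = 34.5·345.7500 = 11928.3750
edge 5: (15,33.5)→(6,27)  cross = 15·27 − 6·33.5 = 204.0000; (r_i+r_j)·cross = 21·204.0000 = 4284.0000
edge 6: (6,27)→(3.5,22.5)  cross = 6·22.5 − 3.5·27 = 40.5000; (r_i+r_j)·cross = 9.5·40.5000 = 384.7500
edge 7: (3.5,22.5)→(1.5,12.5)  cross = 3.5·12.5 − 1.5·22.5 = 10.0000; (r_i+r_j)·cross = 5·10.0000 = 50.0000
Σcross = 775.2500 → A = |Σcross|/2 = 387.6250 mm²
Σ(r_i+r_j)·cross = 27267.6250 → first moment M = |Σ|/6 = 4544.6042
R_c = M/A = 4544.6042/387.6250 = 11.7242 mm
θ = 332° = 5.794493 rad
V = θ·R_c·A = 5.794493·11.7242·387.6250 = 26333.678 mm³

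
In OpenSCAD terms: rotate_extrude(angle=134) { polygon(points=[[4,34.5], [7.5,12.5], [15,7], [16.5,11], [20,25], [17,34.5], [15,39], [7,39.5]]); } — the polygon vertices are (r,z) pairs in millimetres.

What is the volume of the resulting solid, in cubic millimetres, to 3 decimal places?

Profile (r,z), 8 vertices: (4,34.5) (7.5,12.5) (15,7) (16.5,11) (20,25) (17,34.5) (15,39) (7,39.5)
edge 0: (4,34.5)→(7.5,12.5)  cross = 4·12.5 − 7.5·34.5 = -208.7500; (r_i+r_j)·cross = 11.5·-208.7500 = -2400.6250
edge 1: (7.5,12.5)→(15,7)  cross = 7.5·7 − 15·12.5 = -135.0000; (r_i+r_j)·cross = 22.5·-135.0000 = -3037.5000
edge 2: (15,7)→(16.5,11)  cross = 15·11 − 16.5·7 = 49.5000; (r_i+r_j)·cross = 31.5·49.5000 = 1559.2500
edge 3: (16.5,11)→(20,25)  cross = 16.5·25 − 20·11 = 192.5000; (r_i+r_j)·cross = 36.5·192.5000 = 7026.2500
edge 4: (20,25)→(17,34.5)  cross = 20·34.5 − 17·25 = 265.0000; (r_i+r_j)·cross = 37·265.0000 = 9805.0000
edge 5: (17,34.5)→(15,39)  cross = 17·39 − 15·34.5 = 145.5000; (r_i+r_j)·cross = 32·145.5000 = 4656.0000
edge 6: (15,39)→(7,39.5)  cross = 15·39.5 − 7·39 = 319.5000; (r_i+r_j)·cross = 22·319.5000 = 7029.0000
edge 7: (7,39.5)→(4,34.5)  cross = 7·34.5 − 4·39.5 = 83.5000; (r_i+r_j)·cross = 11·83.5000 = 918.5000
Σcross = 711.7500 → A = |Σcross|/2 = 355.8750 mm²
Σ(r_i+r_j)·cross = 25555.8750 → first moment M = |Σ|/6 = 4259.3125
R_c = M/A = 4259.3125/355.8750 = 11.9686 mm
θ = 134° = 2.338741 rad
V = θ·R_c·A = 2.338741·11.9686·355.8750 = 9961.430 mm³

Volume = 9961.430 mm³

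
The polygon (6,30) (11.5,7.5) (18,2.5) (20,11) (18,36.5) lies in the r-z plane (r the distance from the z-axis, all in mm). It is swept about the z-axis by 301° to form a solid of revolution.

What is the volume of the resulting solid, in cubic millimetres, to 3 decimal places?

Volume = 22029.101 mm³

Profile (r,z), 5 vertices: (6,30) (11.5,7.5) (18,2.5) (20,11) (18,36.5)
edge 0: (6,30)→(11.5,7.5)  cross = 6·7.5 − 11.5·30 = -300.0000; (r_i+r_j)·cross = 17.5·-300.0000 = -5250.0000
edge 1: (11.5,7.5)→(18,2.5)  cross = 11.5·2.5 − 18·7.5 = -106.2500; (r_i+r_j)·cross = 29.5·-106.2500 = -3134.3750
edge 2: (18,2.5)→(20,11)  cross = 18·11 − 20·2.5 = 148.0000; (r_i+r_j)·cross = 38·148.0000 = 5624.0000
edge 3: (20,11)→(18,36.5)  cross = 20·36.5 − 18·11 = 532.0000; (r_i+r_j)·cross = 38·532.0000 = 20216.0000
edge 4: (18,36.5)→(6,30)  cross = 18·30 − 6·36.5 = 321.0000; (r_i+r_j)·cross = 24·321.0000 = 7704.0000
Σcross = 594.7500 → A = |Σcross|/2 = 297.3750 mm²
Σ(r_i+r_j)·cross = 25159.6250 → first moment M = |Σ|/6 = 4193.2708
R_c = M/A = 4193.2708/297.3750 = 14.1010 mm
θ = 301° = 5.253441 rad
V = θ·R_c·A = 5.253441·14.1010·297.3750 = 22029.101 mm³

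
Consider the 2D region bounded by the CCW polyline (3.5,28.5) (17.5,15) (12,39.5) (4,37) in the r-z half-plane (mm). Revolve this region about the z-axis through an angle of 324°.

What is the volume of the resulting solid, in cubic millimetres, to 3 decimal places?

Profile (r,z), 4 vertices: (3.5,28.5) (17.5,15) (12,39.5) (4,37)
edge 0: (3.5,28.5)→(17.5,15)  cross = 3.5·15 − 17.5·28.5 = -446.2500; (r_i+r_j)·cross = 21·-446.2500 = -9371.2500
edge 1: (17.5,15)→(12,39.5)  cross = 17.5·39.5 − 12·15 = 511.2500; (r_i+r_j)·cross = 29.5·511.2500 = 15081.8750
edge 2: (12,39.5)→(4,37)  cross = 12·37 − 4·39.5 = 286.0000; (r_i+r_j)·cross = 16·286.0000 = 4576.0000
edge 3: (4,37)→(3.5,28.5)  cross = 4·28.5 − 3.5·37 = -15.5000; (r_i+r_j)·cross = 7.5·-15.5000 = -116.2500
Σcross = 335.5000 → A = |Σcross|/2 = 167.7500 mm²
Σ(r_i+r_j)·cross = 10170.3750 → first moment M = |Σ|/6 = 1695.0625
R_c = M/A = 1695.0625/167.7500 = 10.1047 mm
θ = 324° = 5.654867 rad
V = θ·R_c·A = 5.654867·10.1047·167.7500 = 9585.353 mm³

Volume = 9585.353 mm³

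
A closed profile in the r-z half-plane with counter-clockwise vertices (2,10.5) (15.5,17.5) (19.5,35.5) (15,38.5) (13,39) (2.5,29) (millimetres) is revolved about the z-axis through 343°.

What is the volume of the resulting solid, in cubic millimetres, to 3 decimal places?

Profile (r,z), 6 vertices: (2,10.5) (15.5,17.5) (19.5,35.5) (15,38.5) (13,39) (2.5,29)
edge 0: (2,10.5)→(15.5,17.5)  cross = 2·17.5 − 15.5·10.5 = -127.7500; (r_i+r_j)·cross = 17.5·-127.7500 = -2235.6250
edge 1: (15.5,17.5)→(19.5,35.5)  cross = 15.5·35.5 − 19.5·17.5 = 209.0000; (r_i+r_j)·cross = 35·209.0000 = 7315.0000
edge 2: (19.5,35.5)→(15,38.5)  cross = 19.5·38.5 − 15·35.5 = 218.2500; (r_i+r_j)·cross = 34.5·218.2500 = 7529.6250
edge 3: (15,38.5)→(13,39)  cross = 15·39 − 13·38.5 = 84.5000; (r_i+r_j)·cross = 28·84.5000 = 2366.0000
edge 4: (13,39)→(2.5,29)  cross = 13·29 − 2.5·39 = 279.5000; (r_i+r_j)·cross = 15.5·279.5000 = 4332.2500
edge 5: (2.5,29)→(2,10.5)  cross = 2.5·10.5 − 2·29 = -31.7500; (r_i+r_j)·cross = 4.5·-31.7500 = -142.8750
Σcross = 631.7500 → A = |Σcross|/2 = 315.8750 mm²
Σ(r_i+r_j)·cross = 19164.3750 → first moment M = |Σ|/6 = 3194.0625
R_c = M/A = 3194.0625/315.8750 = 10.1118 mm
θ = 343° = 5.986479 rad
V = θ·R_c·A = 5.986479·10.1118·315.8750 = 19121.189 mm³

Volume = 19121.189 mm³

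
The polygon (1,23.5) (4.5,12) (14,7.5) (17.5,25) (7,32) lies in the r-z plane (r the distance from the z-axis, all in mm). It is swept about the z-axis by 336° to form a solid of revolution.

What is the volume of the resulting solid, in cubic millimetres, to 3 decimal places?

Profile (r,z), 5 vertices: (1,23.5) (4.5,12) (14,7.5) (17.5,25) (7,32)
edge 0: (1,23.5)→(4.5,12)  cross = 1·12 − 4.5·23.5 = -93.7500; (r_i+r_j)·cross = 5.5·-93.7500 = -515.6250
edge 1: (4.5,12)→(14,7.5)  cross = 4.5·7.5 − 14·12 = -134.2500; (r_i+r_j)·cross = 18.5·-134.2500 = -2483.6250
edge 2: (14,7.5)→(17.5,25)  cross = 14·25 − 17.5·7.5 = 218.7500; (r_i+r_j)·cross = 31.5·218.7500 = 6890.6250
edge 3: (17.5,25)→(7,32)  cross = 17.5·32 − 7·25 = 385.0000; (r_i+r_j)·cross = 24.5·385.0000 = 9432.5000
edge 4: (7,32)→(1,23.5)  cross = 7·23.5 − 1·32 = 132.5000; (r_i+r_j)·cross = 8·132.5000 = 1060.0000
Σcross = 508.2500 → A = |Σcross|/2 = 254.1250 mm²
Σ(r_i+r_j)·cross = 14383.8750 → first moment M = |Σ|/6 = 2397.3125
R_c = M/A = 2397.3125/254.1250 = 9.4336 mm
θ = 336° = 5.864306 rad
V = θ·R_c·A = 5.864306·9.4336·254.1250 = 14058.575 mm³

Volume = 14058.575 mm³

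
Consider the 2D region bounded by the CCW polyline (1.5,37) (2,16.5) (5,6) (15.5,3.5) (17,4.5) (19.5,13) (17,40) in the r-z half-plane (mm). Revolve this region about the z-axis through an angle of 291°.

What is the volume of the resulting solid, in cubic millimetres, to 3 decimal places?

Profile (r,z), 7 vertices: (1.5,37) (2,16.5) (5,6) (15.5,3.5) (17,4.5) (19.5,13) (17,40)
edge 0: (1.5,37)→(2,16.5)  cross = 1.5·16.5 − 2·37 = -49.2500; (r_i+r_j)·cross = 3.5·-49.2500 = -172.3750
edge 1: (2,16.5)→(5,6)  cross = 2·6 − 5·16.5 = -70.5000; (r_i+r_j)·cross = 7·-70.5000 = -493.5000
edge 2: (5,6)→(15.5,3.5)  cross = 5·3.5 − 15.5·6 = -75.5000; (r_i+r_j)·cross = 20.5·-75.5000 = -1547.7500
edge 3: (15.5,3.5)→(17,4.5)  cross = 15.5·4.5 − 17·3.5 = 10.2500; (r_i+r_j)·cross = 32.5·10.2500 = 333.1250
edge 4: (17,4.5)→(19.5,13)  cross = 17·13 − 19.5·4.5 = 133.2500; (r_i+r_j)·cross = 36.5·133.2500 = 4863.6250
edge 5: (19.5,13)→(17,40)  cross = 19.5·40 − 17·13 = 559.0000; (r_i+r_j)·cross = 36.5·559.0000 = 20403.5000
edge 6: (17,40)→(1.5,37)  cross = 17·37 − 1.5·40 = 569.0000; (r_i+r_j)·cross = 18.5·569.0000 = 10526.5000
Σcross = 1076.2500 → A = |Σcross|/2 = 538.1250 mm²
Σ(r_i+r_j)·cross = 33913.1250 → first moment M = |Σ|/6 = 5652.1875
R_c = M/A = 5652.1875/538.1250 = 10.5035 mm
θ = 291° = 5.078908 rad
V = θ·R_c·A = 5.078908·10.5035·538.1250 = 28706.941 mm³

Volume = 28706.941 mm³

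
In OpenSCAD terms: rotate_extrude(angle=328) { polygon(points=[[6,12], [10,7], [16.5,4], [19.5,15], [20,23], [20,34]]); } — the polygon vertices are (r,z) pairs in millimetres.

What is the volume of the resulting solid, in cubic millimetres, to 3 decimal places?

Profile (r,z), 6 vertices: (6,12) (10,7) (16.5,4) (19.5,15) (20,23) (20,34)
edge 0: (6,12)→(10,7)  cross = 6·7 − 10·12 = -78.0000; (r_i+r_j)·cross = 16·-78.0000 = -1248.0000
edge 1: (10,7)→(16.5,4)  cross = 10·4 − 16.5·7 = -75.5000; (r_i+r_j)·cross = 26.5·-75.5000 = -2000.7500
edge 2: (16.5,4)→(19.5,15)  cross = 16.5·15 − 19.5·4 = 169.5000; (r_i+r_j)·cross = 36·169.5000 = 6102.0000
edge 3: (19.5,15)→(20,23)  cross = 19.5·23 − 20·15 = 148.5000; (r_i+r_j)·cross = 39.5·148.5000 = 5865.7500
edge 4: (20,23)→(20,34)  cross = 20·34 − 20·23 = 220.0000; (r_i+r_j)·cross = 40·220.0000 = 8800.0000
edge 5: (20,34)→(6,12)  cross = 20·12 − 6·34 = 36.0000; (r_i+r_j)·cross = 26·36.0000 = 936.0000
Σcross = 420.5000 → A = |Σcross|/2 = 210.2500 mm²
Σ(r_i+r_j)·cross = 18455.0000 → first moment M = |Σ|/6 = 3075.8333
R_c = M/A = 3075.8333/210.2500 = 14.6294 mm
θ = 328° = 5.724680 rad
V = θ·R_c·A = 5.724680·14.6294·210.2500 = 17608.161 mm³

Volume = 17608.161 mm³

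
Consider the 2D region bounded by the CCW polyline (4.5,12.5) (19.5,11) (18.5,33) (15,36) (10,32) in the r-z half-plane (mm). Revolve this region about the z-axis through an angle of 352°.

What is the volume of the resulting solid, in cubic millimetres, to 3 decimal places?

Profile (r,z), 5 vertices: (4.5,12.5) (19.5,11) (18.5,33) (15,36) (10,32)
edge 0: (4.5,12.5)→(19.5,11)  cross = 4.5·11 − 19.5·12.5 = -194.2500; (r_i+r_j)·cross = 24·-194.2500 = -4662.0000
edge 1: (19.5,11)→(18.5,33)  cross = 19.5·33 − 18.5·11 = 440.0000; (r_i+r_j)·cross = 38·440.0000 = 16720.0000
edge 2: (18.5,33)→(15,36)  cross = 18.5·36 − 15·33 = 171.0000; (r_i+r_j)·cross = 33.5·171.0000 = 5728.5000
edge 3: (15,36)→(10,32)  cross = 15·32 − 10·36 = 120.0000; (r_i+r_j)·cross = 25·120.0000 = 3000.0000
edge 4: (10,32)→(4.5,12.5)  cross = 10·12.5 − 4.5·32 = -19.0000; (r_i+r_j)·cross = 14.5·-19.0000 = -275.5000
Σcross = 517.7500 → A = |Σcross|/2 = 258.8750 mm²
Σ(r_i+r_j)·cross = 20511.0000 → first moment M = |Σ|/6 = 3418.5000
R_c = M/A = 3418.5000/258.8750 = 13.2052 mm
θ = 352° = 6.143559 rad
V = θ·R_c·A = 6.143559·13.2052·258.8750 = 21001.756 mm³

Volume = 21001.756 mm³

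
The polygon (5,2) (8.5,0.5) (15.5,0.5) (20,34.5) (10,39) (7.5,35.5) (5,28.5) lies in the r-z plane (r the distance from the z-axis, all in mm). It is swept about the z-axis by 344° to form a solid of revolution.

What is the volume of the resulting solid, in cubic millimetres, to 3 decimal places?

Profile (r,z), 7 vertices: (5,2) (8.5,0.5) (15.5,0.5) (20,34.5) (10,39) (7.5,35.5) (5,28.5)
edge 0: (5,2)→(8.5,0.5)  cross = 5·0.5 − 8.5·2 = -14.5000; (r_i+r_j)·cross = 13.5·-14.5000 = -195.7500
edge 1: (8.5,0.5)→(15.5,0.5)  cross = 8.5·0.5 − 15.5·0.5 = -3.5000; (r_i+r_j)·cross = 24·-3.5000 = -84.0000
edge 2: (15.5,0.5)→(20,34.5)  cross = 15.5·34.5 − 20·0.5 = 524.7500; (r_i+r_j)·cross = 35.5·524.7500 = 18628.6250
edge 3: (20,34.5)→(10,39)  cross = 20·39 − 10·34.5 = 435.0000; (r_i+r_j)·cross = 30·435.0000 = 13050.0000
edge 4: (10,39)→(7.5,35.5)  cross = 10·35.5 − 7.5·39 = 62.5000; (r_i+r_j)·cross = 17.5·62.5000 = 1093.7500
edge 5: (7.5,35.5)→(5,28.5)  cross = 7.5·28.5 − 5·35.5 = 36.2500; (r_i+r_j)·cross = 12.5·36.2500 = 453.1250
edge 6: (5,28.5)→(5,2)  cross = 5·2 − 5·28.5 = -132.5000; (r_i+r_j)·cross = 10·-132.5000 = -1325.0000
Σcross = 908.0000 → A = |Σcross|/2 = 454.0000 mm²
Σ(r_i+r_j)·cross = 31620.7500 → first moment M = |Σ|/6 = 5270.1250
R_c = M/A = 5270.1250/454.0000 = 11.6082 mm
θ = 344° = 6.003933 rad
V = θ·R_c·A = 6.003933·11.6082·454.0000 = 31641.475 mm³

Volume = 31641.475 mm³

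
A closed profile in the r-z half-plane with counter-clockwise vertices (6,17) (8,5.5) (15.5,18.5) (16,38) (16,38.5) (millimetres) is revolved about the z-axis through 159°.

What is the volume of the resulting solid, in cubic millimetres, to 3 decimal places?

Volume = 4819.435 mm³

Profile (r,z), 5 vertices: (6,17) (8,5.5) (15.5,18.5) (16,38) (16,38.5)
edge 0: (6,17)→(8,5.5)  cross = 6·5.5 − 8·17 = -103.0000; (r_i+r_j)·cross = 14·-103.0000 = -1442.0000
edge 1: (8,5.5)→(15.5,18.5)  cross = 8·18.5 − 15.5·5.5 = 62.7500; (r_i+r_j)·cross = 23.5·62.7500 = 1474.6250
edge 2: (15.5,18.5)→(16,38)  cross = 15.5·38 − 16·18.5 = 293.0000; (r_i+r_j)·cross = 31.5·293.0000 = 9229.5000
edge 3: (16,38)→(16,38.5)  cross = 16·38.5 − 16·38 = 8.0000; (r_i+r_j)·cross = 32·8.0000 = 256.0000
edge 4: (16,38.5)→(6,17)  cross = 16·17 − 6·38.5 = 41.0000; (r_i+r_j)·cross = 22·41.0000 = 902.0000
Σcross = 301.7500 → A = |Σcross|/2 = 150.8750 mm²
Σ(r_i+r_j)·cross = 10420.1250 → first moment M = |Σ|/6 = 1736.6875
R_c = M/A = 1736.6875/150.8750 = 11.5108 mm
θ = 159° = 2.775074 rad
V = θ·R_c·A = 2.775074·11.5108·150.8750 = 4819.435 mm³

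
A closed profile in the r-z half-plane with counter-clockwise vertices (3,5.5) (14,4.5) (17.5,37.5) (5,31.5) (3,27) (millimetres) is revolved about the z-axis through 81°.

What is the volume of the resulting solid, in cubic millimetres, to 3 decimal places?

Volume = 4971.276 mm³

Profile (r,z), 5 vertices: (3,5.5) (14,4.5) (17.5,37.5) (5,31.5) (3,27)
edge 0: (3,5.5)→(14,4.5)  cross = 3·4.5 − 14·5.5 = -63.5000; (r_i+r_j)·cross = 17·-63.5000 = -1079.5000
edge 1: (14,4.5)→(17.5,37.5)  cross = 14·37.5 − 17.5·4.5 = 446.2500; (r_i+r_j)·cross = 31.5·446.2500 = 14056.8750
edge 2: (17.5,37.5)→(5,31.5)  cross = 17.5·31.5 − 5·37.5 = 363.7500; (r_i+r_j)·cross = 22.5·363.7500 = 8184.3750
edge 3: (5,31.5)→(3,27)  cross = 5·27 − 3·31.5 = 40.5000; (r_i+r_j)·cross = 8·40.5000 = 324.0000
edge 4: (3,27)→(3,5.5)  cross = 3·5.5 − 3·27 = -64.5000; (r_i+r_j)·cross = 6·-64.5000 = -387.0000
Σcross = 722.5000 → A = |Σcross|/2 = 361.2500 mm²
Σ(r_i+r_j)·cross = 21098.7500 → first moment M = |Σ|/6 = 3516.4583
R_c = M/A = 3516.4583/361.2500 = 9.7341 mm
θ = 81° = 1.413717 rad
V = θ·R_c·A = 1.413717·9.7341·361.2500 = 4971.276 mm³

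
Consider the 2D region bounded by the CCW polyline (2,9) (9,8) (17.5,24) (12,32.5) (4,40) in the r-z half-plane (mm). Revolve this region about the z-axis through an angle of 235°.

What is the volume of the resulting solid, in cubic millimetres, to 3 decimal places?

Profile (r,z), 5 vertices: (2,9) (9,8) (17.5,24) (12,32.5) (4,40)
edge 0: (2,9)→(9,8)  cross = 2·8 − 9·9 = -65.0000; (r_i+r_j)·cross = 11·-65.0000 = -715.0000
edge 1: (9,8)→(17.5,24)  cross = 9·24 − 17.5·8 = 76.0000; (r_i+r_j)·cross = 26.5·76.0000 = 2014.0000
edge 2: (17.5,24)→(12,32.5)  cross = 17.5·32.5 − 12·24 = 280.7500; (r_i+r_j)·cross = 29.5·280.7500 = 8282.1250
edge 3: (12,32.5)→(4,40)  cross = 12·40 − 4·32.5 = 350.0000; (r_i+r_j)·cross = 16·350.0000 = 5600.0000
edge 4: (4,40)→(2,9)  cross = 4·9 − 2·40 = -44.0000; (r_i+r_j)·cross = 6·-44.0000 = -264.0000
Σcross = 597.7500 → A = |Σcross|/2 = 298.8750 mm²
Σ(r_i+r_j)·cross = 14917.1250 → first moment M = |Σ|/6 = 2486.1875
R_c = M/A = 2486.1875/298.8750 = 8.3185 mm
θ = 235° = 4.101524 rad
V = θ·R_c·A = 4.101524·8.3185·298.8750 = 10197.157 mm³

Volume = 10197.157 mm³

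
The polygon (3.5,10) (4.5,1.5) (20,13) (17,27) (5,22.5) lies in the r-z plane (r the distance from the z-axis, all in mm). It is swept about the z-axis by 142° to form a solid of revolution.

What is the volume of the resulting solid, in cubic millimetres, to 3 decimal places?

Volume = 7180.605 mm³

Profile (r,z), 5 vertices: (3.5,10) (4.5,1.5) (20,13) (17,27) (5,22.5)
edge 0: (3.5,10)→(4.5,1.5)  cross = 3.5·1.5 − 4.5·10 = -39.7500; (r_i+r_j)·cross = 8·-39.7500 = -318.0000
edge 1: (4.5,1.5)→(20,13)  cross = 4.5·13 − 20·1.5 = 28.5000; (r_i+r_j)·cross = 24.5·28.5000 = 698.2500
edge 2: (20,13)→(17,27)  cross = 20·27 − 17·13 = 319.0000; (r_i+r_j)·cross = 37·319.0000 = 11803.0000
edge 3: (17,27)→(5,22.5)  cross = 17·22.5 − 5·27 = 247.5000; (r_i+r_j)·cross = 22·247.5000 = 5445.0000
edge 4: (5,22.5)→(3.5,10)  cross = 5·10 − 3.5·22.5 = -28.7500; (r_i+r_j)·cross = 8.5·-28.7500 = -244.3750
Σcross = 526.5000 → A = |Σcross|/2 = 263.2500 mm²
Σ(r_i+r_j)·cross = 17383.8750 → first moment M = |Σ|/6 = 2897.3125
R_c = M/A = 2897.3125/263.2500 = 11.0059 mm
θ = 142° = 2.478368 rad
V = θ·R_c·A = 2.478368·11.0059·263.2500 = 7180.605 mm³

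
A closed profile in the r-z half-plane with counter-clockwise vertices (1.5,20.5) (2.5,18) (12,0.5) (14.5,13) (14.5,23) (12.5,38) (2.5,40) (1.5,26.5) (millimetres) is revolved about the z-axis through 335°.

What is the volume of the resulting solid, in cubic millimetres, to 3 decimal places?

Profile (r,z), 8 vertices: (1.5,20.5) (2.5,18) (12,0.5) (14.5,13) (14.5,23) (12.5,38) (2.5,40) (1.5,26.5)
edge 0: (1.5,20.5)→(2.5,18)  cross = 1.5·18 − 2.5·20.5 = -24.2500; (r_i+r_j)·cross = 4·-24.2500 = -97.0000
edge 1: (2.5,18)→(12,0.5)  cross = 2.5·0.5 − 12·18 = -214.7500; (r_i+r_j)·cross = 14.5·-214.7500 = -3113.8750
edge 2: (12,0.5)→(14.5,13)  cross = 12·13 − 14.5·0.5 = 148.7500; (r_i+r_j)·cross = 26.5·148.7500 = 3941.8750
edge 3: (14.5,13)→(14.5,23)  cross = 14.5·23 − 14.5·13 = 145.0000; (r_i+r_j)·cross = 29·145.0000 = 4205.0000
edge 4: (14.5,23)→(12.5,38)  cross = 14.5·38 − 12.5·23 = 263.5000; (r_i+r_j)·cross = 27·263.5000 = 7114.5000
edge 5: (12.5,38)→(2.5,40)  cross = 12.5·40 − 2.5·38 = 405.0000; (r_i+r_j)·cross = 15·405.0000 = 6075.0000
edge 6: (2.5,40)→(1.5,26.5)  cross = 2.5·26.5 − 1.5·40 = 6.2500; (r_i+r_j)·cross = 4·6.2500 = 25.0000
edge 7: (1.5,26.5)→(1.5,20.5)  cross = 1.5·20.5 − 1.5·26.5 = -9.0000; (r_i+r_j)·cross = 3·-9.0000 = -27.0000
Σcross = 720.5000 → A = |Σcross|/2 = 360.2500 mm²
Σ(r_i+r_j)·cross = 18123.5000 → first moment M = |Σ|/6 = 3020.5833
R_c = M/A = 3020.5833/360.2500 = 8.3847 mm
θ = 335° = 5.846853 rad
V = θ·R_c·A = 5.846853·8.3847·360.2500 = 17660.907 mm³

Volume = 17660.907 mm³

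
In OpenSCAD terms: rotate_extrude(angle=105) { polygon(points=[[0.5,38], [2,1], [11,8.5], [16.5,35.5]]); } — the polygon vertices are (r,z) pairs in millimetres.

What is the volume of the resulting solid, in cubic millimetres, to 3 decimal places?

Profile (r,z), 4 vertices: (0.5,38) (2,1) (11,8.5) (16.5,35.5)
edge 0: (0.5,38)→(2,1)  cross = 0.5·1 − 2·38 = -75.5000; (r_i+r_j)·cross = 2.5·-75.5000 = -188.7500
edge 1: (2,1)→(11,8.5)  cross = 2·8.5 − 11·1 = 6.0000; (r_i+r_j)·cross = 13·6.0000 = 78.0000
edge 2: (11,8.5)→(16.5,35.5)  cross = 11·35.5 − 16.5·8.5 = 250.2500; (r_i+r_j)·cross = 27.5·250.2500 = 6881.8750
edge 3: (16.5,35.5)→(0.5,38)  cross = 16.5·38 − 0.5·35.5 = 609.2500; (r_i+r_j)·cross = 17·609.2500 = 10357.2500
Σcross = 790.0000 → A = |Σcross|/2 = 395.0000 mm²
Σ(r_i+r_j)·cross = 17128.3750 → first moment M = |Σ|/6 = 2854.7292
R_c = M/A = 2854.7292/395.0000 = 7.2272 mm
θ = 105° = 1.832596 rad
V = θ·R_c·A = 1.832596·7.2272·395.0000 = 5231.564 mm³

Volume = 5231.564 mm³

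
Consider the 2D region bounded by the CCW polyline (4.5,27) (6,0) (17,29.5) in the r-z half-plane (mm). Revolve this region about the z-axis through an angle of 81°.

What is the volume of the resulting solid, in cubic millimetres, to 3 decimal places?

Volume = 2211.141 mm³

Profile (r,z), 3 vertices: (4.5,27) (6,0) (17,29.5)
edge 0: (4.5,27)→(6,0)  cross = 4.5·0 − 6·27 = -162.0000; (r_i+r_j)·cross = 10.5·-162.0000 = -1701.0000
edge 1: (6,0)→(17,29.5)  cross = 6·29.5 − 17·0 = 177.0000; (r_i+r_j)·cross = 23·177.0000 = 4071.0000
edge 2: (17,29.5)→(4.5,27)  cross = 17·27 − 4.5·29.5 = 326.2500; (r_i+r_j)·cross = 21.5·326.2500 = 7014.3750
Σcross = 341.2500 → A = |Σcross|/2 = 170.6250 mm²
Σ(r_i+r_j)·cross = 9384.3750 → first moment M = |Σ|/6 = 1564.0625
R_c = M/A = 1564.0625/170.6250 = 9.1667 mm
θ = 81° = 1.413717 rad
V = θ·R_c·A = 1.413717·9.1667·170.6250 = 2211.141 mm³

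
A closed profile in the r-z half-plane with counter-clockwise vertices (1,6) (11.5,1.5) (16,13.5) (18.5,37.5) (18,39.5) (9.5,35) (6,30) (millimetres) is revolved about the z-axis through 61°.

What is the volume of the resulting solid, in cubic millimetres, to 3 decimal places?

Profile (r,z), 7 vertices: (1,6) (11.5,1.5) (16,13.5) (18.5,37.5) (18,39.5) (9.5,35) (6,30)
edge 0: (1,6)→(11.5,1.5)  cross = 1·1.5 − 11.5·6 = -67.5000; (r_i+r_j)·cross = 12.5·-67.5000 = -843.7500
edge 1: (11.5,1.5)→(16,13.5)  cross = 11.5·13.5 − 16·1.5 = 131.2500; (r_i+r_j)·cross = 27.5·131.2500 = 3609.3750
edge 2: (16,13.5)→(18.5,37.5)  cross = 16·37.5 − 18.5·13.5 = 350.2500; (r_i+r_j)·cross = 34.5·350.2500 = 12083.6250
edge 3: (18.5,37.5)→(18,39.5)  cross = 18.5·39.5 − 18·37.5 = 55.7500; (r_i+r_j)·cross = 36.5·55.7500 = 2034.8750
edge 4: (18,39.5)→(9.5,35)  cross = 18·35 − 9.5·39.5 = 254.7500; (r_i+r_j)·cross = 27.5·254.7500 = 7005.6250
edge 5: (9.5,35)→(6,30)  cross = 9.5·30 − 6·35 = 75.0000; (r_i+r_j)·cross = 15.5·75.0000 = 1162.5000
edge 6: (6,30)→(1,6)  cross = 6·6 − 1·30 = 6.0000; (r_i+r_j)·cross = 7·6.0000 = 42.0000
Σcross = 805.5000 → A = |Σcross|/2 = 402.7500 mm²
Σ(r_i+r_j)·cross = 25094.2500 → first moment M = |Σ|/6 = 4182.3750
R_c = M/A = 4182.3750/402.7500 = 10.3845 mm
θ = 61° = 1.064651 rad
V = θ·R_c·A = 1.064651·10.3845·402.7500 = 4452.769 mm³

Volume = 4452.769 mm³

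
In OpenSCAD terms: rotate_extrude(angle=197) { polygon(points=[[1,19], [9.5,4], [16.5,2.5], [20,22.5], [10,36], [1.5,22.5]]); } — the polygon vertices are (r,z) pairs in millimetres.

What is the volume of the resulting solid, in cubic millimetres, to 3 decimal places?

Profile (r,z), 6 vertices: (1,19) (9.5,4) (16.5,2.5) (20,22.5) (10,36) (1.5,22.5)
edge 0: (1,19)→(9.5,4)  cross = 1·4 − 9.5·19 = -176.5000; (r_i+r_j)·cross = 10.5·-176.5000 = -1853.2500
edge 1: (9.5,4)→(16.5,2.5)  cross = 9.5·2.5 − 16.5·4 = -42.2500; (r_i+r_j)·cross = 26·-42.2500 = -1098.5000
edge 2: (16.5,2.5)→(20,22.5)  cross = 16.5·22.5 − 20·2.5 = 321.2500; (r_i+r_j)·cross = 36.5·321.2500 = 11725.6250
edge 3: (20,22.5)→(10,36)  cross = 20·36 − 10·22.5 = 495.0000; (r_i+r_j)·cross = 30·495.0000 = 14850.0000
edge 4: (10,36)→(1.5,22.5)  cross = 10·22.5 − 1.5·36 = 171.0000; (r_i+r_j)·cross = 11.5·171.0000 = 1966.5000
edge 5: (1.5,22.5)→(1,19)  cross = 1.5·19 − 1·22.5 = 6.0000; (r_i+r_j)·cross = 2.5·6.0000 = 15.0000
Σcross = 774.5000 → A = |Σcross|/2 = 387.2500 mm²
Σ(r_i+r_j)·cross = 25605.3750 → first moment M = |Σ|/6 = 4267.5625
R_c = M/A = 4267.5625/387.2500 = 11.0202 mm
θ = 197° = 3.438299 rad
V = θ·R_c·A = 3.438299·11.0202·387.2500 = 14673.154 mm³

Volume = 14673.154 mm³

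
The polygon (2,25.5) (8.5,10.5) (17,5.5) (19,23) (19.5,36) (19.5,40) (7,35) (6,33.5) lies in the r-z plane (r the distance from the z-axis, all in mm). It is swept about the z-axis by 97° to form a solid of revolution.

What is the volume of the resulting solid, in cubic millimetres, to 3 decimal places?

Profile (r,z), 8 vertices: (2,25.5) (8.5,10.5) (17,5.5) (19,23) (19.5,36) (19.5,40) (7,35) (6,33.5)
edge 0: (2,25.5)→(8.5,10.5)  cross = 2·10.5 − 8.5·25.5 = -195.7500; (r_i+r_j)·cross = 10.5·-195.7500 = -2055.3750
edge 1: (8.5,10.5)→(17,5.5)  cross = 8.5·5.5 − 17·10.5 = -131.7500; (r_i+r_j)·cross = 25.5·-131.7500 = -3359.6250
edge 2: (17,5.5)→(19,23)  cross = 17·23 − 19·5.5 = 286.5000; (r_i+r_j)·cross = 36·286.5000 = 10314.0000
edge 3: (19,23)→(19.5,36)  cross = 19·36 − 19.5·23 = 235.5000; (r_i+r_j)·cross = 38.5·235.5000 = 9066.7500
edge 4: (19.5,36)→(19.5,40)  cross = 19.5·40 − 19.5·36 = 78.0000; (r_i+r_j)·cross = 39·78.0000 = 3042.0000
edge 5: (19.5,40)→(7,35)  cross = 19.5·35 − 7·40 = 402.5000; (r_i+r_j)·cross = 26.5·402.5000 = 10666.2500
edge 6: (7,35)→(6,33.5)  cross = 7·33.5 − 6·35 = 24.5000; (r_i+r_j)·cross = 13·24.5000 = 318.5000
edge 7: (6,33.5)→(2,25.5)  cross = 6·25.5 − 2·33.5 = 86.0000; (r_i+r_j)·cross = 8·86.0000 = 688.0000
Σcross = 785.5000 → A = |Σcross|/2 = 392.7500 mm²
Σ(r_i+r_j)·cross = 28680.5000 → first moment M = |Σ|/6 = 4780.0833
R_c = M/A = 4780.0833/392.7500 = 12.1708 mm
θ = 97° = 1.692969 rad
V = θ·R_c·A = 1.692969·12.1708·392.7500 = 8092.535 mm³

Volume = 8092.535 mm³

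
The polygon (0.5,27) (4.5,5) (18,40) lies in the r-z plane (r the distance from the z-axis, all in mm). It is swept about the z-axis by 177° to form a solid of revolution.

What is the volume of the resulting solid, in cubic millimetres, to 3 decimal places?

Profile (r,z), 3 vertices: (0.5,27) (4.5,5) (18,40)
edge 0: (0.5,27)→(4.5,5)  cross = 0.5·5 − 4.5·27 = -119.0000; (r_i+r_j)·cross = 5·-119.0000 = -595.0000
edge 1: (4.5,5)→(18,40)  cross = 4.5·40 − 18·5 = 90.0000; (r_i+r_j)·cross = 22.5·90.0000 = 2025.0000
edge 2: (18,40)→(0.5,27)  cross = 18·27 − 0.5·40 = 466.0000; (r_i+r_j)·cross = 18.5·466.0000 = 8621.0000
Σcross = 437.0000 → A = |Σcross|/2 = 218.5000 mm²
Σ(r_i+r_j)·cross = 10051.0000 → first moment M = |Σ|/6 = 1675.1667
R_c = M/A = 1675.1667/218.5000 = 7.6667 mm
θ = 177° = 3.089233 rad
V = θ·R_c·A = 3.089233·7.6667·218.5000 = 5174.980 mm³

Volume = 5174.980 mm³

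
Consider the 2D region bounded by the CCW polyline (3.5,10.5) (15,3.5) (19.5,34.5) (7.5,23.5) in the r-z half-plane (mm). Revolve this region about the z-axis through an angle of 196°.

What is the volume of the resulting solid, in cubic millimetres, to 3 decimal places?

Profile (r,z), 4 vertices: (3.5,10.5) (15,3.5) (19.5,34.5) (7.5,23.5)
edge 0: (3.5,10.5)→(15,3.5)  cross = 3.5·3.5 − 15·10.5 = -145.2500; (r_i+r_j)·cross = 18.5·-145.2500 = -2687.1250
edge 1: (15,3.5)→(19.5,34.5)  cross = 15·34.5 − 19.5·3.5 = 449.2500; (r_i+r_j)·cross = 34.5·449.2500 = 15499.1250
edge 2: (19.5,34.5)→(7.5,23.5)  cross = 19.5·23.5 − 7.5·34.5 = 199.5000; (r_i+r_j)·cross = 27·199.5000 = 5386.5000
edge 3: (7.5,23.5)→(3.5,10.5)  cross = 7.5·10.5 − 3.5·23.5 = -3.5000; (r_i+r_j)·cross = 11·-3.5000 = -38.5000
Σcross = 500.0000 → A = |Σcross|/2 = 250.0000 mm²
Σ(r_i+r_j)·cross = 18160.0000 → first moment M = |Σ|/6 = 3026.6667
R_c = M/A = 3026.6667/250.0000 = 12.1067 mm
θ = 196° = 3.420845 rad
V = θ·R_c·A = 3.420845·12.1067·250.0000 = 10353.759 mm³

Volume = 10353.759 mm³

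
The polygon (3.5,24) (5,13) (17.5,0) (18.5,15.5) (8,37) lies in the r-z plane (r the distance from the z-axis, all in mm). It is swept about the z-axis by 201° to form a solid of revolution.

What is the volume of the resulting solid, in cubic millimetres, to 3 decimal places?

Profile (r,z), 5 vertices: (3.5,24) (5,13) (17.5,0) (18.5,15.5) (8,37)
edge 0: (3.5,24)→(5,13)  cross = 3.5·13 − 5·24 = -74.5000; (r_i+r_j)·cross = 8.5·-74.5000 = -633.2500
edge 1: (5,13)→(17.5,0)  cross = 5·0 − 17.5·13 = -227.5000; (r_i+r_j)·cross = 22.5·-227.5000 = -5118.7500
edge 2: (17.5,0)→(18.5,15.5)  cross = 17.5·15.5 − 18.5·0 = 271.2500; (r_i+r_j)·cross = 36·271.2500 = 9765.0000
edge 3: (18.5,15.5)→(8,37)  cross = 18.5·37 − 8·15.5 = 560.5000; (r_i+r_j)·cross = 26.5·560.5000 = 14853.2500
edge 4: (8,37)→(3.5,24)  cross = 8·24 − 3.5·37 = 62.5000; (r_i+r_j)·cross = 11.5·62.5000 = 718.7500
Σcross = 592.2500 → A = |Σcross|/2 = 296.1250 mm²
Σ(r_i+r_j)·cross = 19585.0000 → first moment M = |Σ|/6 = 3264.1667
R_c = M/A = 3264.1667/296.1250 = 11.0229 mm
θ = 201° = 3.508112 rad
V = θ·R_c·A = 3.508112·11.0229·296.1250 = 11451.062 mm³

Volume = 11451.062 mm³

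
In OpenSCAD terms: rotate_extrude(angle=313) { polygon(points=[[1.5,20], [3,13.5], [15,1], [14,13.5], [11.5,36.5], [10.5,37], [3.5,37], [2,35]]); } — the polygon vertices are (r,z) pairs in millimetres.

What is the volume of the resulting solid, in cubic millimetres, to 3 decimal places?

Volume = 14155.006 mm³

Profile (r,z), 8 vertices: (1.5,20) (3,13.5) (15,1) (14,13.5) (11.5,36.5) (10.5,37) (3.5,37) (2,35)
edge 0: (1.5,20)→(3,13.5)  cross = 1.5·13.5 − 3·20 = -39.7500; (r_i+r_j)·cross = 4.5·-39.7500 = -178.8750
edge 1: (3,13.5)→(15,1)  cross = 3·1 − 15·13.5 = -199.5000; (r_i+r_j)·cross = 18·-199.5000 = -3591.0000
edge 2: (15,1)→(14,13.5)  cross = 15·13.5 − 14·1 = 188.5000; (r_i+r_j)·cross = 29·188.5000 = 5466.5000
edge 3: (14,13.5)→(11.5,36.5)  cross = 14·36.5 − 11.5·13.5 = 355.7500; (r_i+r_j)·cross = 25.5·355.7500 = 9071.6250
edge 4: (11.5,36.5)→(10.5,37)  cross = 11.5·37 − 10.5·36.5 = 42.2500; (r_i+r_j)·cross = 22·42.2500 = 929.5000
edge 5: (10.5,37)→(3.5,37)  cross = 10.5·37 − 3.5·37 = 259.0000; (r_i+r_j)·cross = 14·259.0000 = 3626.0000
edge 6: (3.5,37)→(2,35)  cross = 3.5·35 − 2·37 = 48.5000; (r_i+r_j)·cross = 5.5·48.5000 = 266.7500
edge 7: (2,35)→(1.5,20)  cross = 2·20 − 1.5·35 = -12.5000; (r_i+r_j)·cross = 3.5·-12.5000 = -43.7500
Σcross = 642.2500 → A = |Σcross|/2 = 321.1250 mm²
Σ(r_i+r_j)·cross = 15546.7500 → first moment M = |Σ|/6 = 2591.1250
R_c = M/A = 2591.1250/321.1250 = 8.0689 mm
θ = 313° = 5.462881 rad
V = θ·R_c·A = 5.462881·8.0689·321.1250 = 14155.006 mm³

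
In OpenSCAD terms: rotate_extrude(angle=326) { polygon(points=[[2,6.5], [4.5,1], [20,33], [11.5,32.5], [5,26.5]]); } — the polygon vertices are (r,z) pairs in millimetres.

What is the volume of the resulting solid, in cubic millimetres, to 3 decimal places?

Volume = 12987.382 mm³

Profile (r,z), 5 vertices: (2,6.5) (4.5,1) (20,33) (11.5,32.5) (5,26.5)
edge 0: (2,6.5)→(4.5,1)  cross = 2·1 − 4.5·6.5 = -27.2500; (r_i+r_j)·cross = 6.5·-27.2500 = -177.1250
edge 1: (4.5,1)→(20,33)  cross = 4.5·33 − 20·1 = 128.5000; (r_i+r_j)·cross = 24.5·128.5000 = 3148.2500
edge 2: (20,33)→(11.5,32.5)  cross = 20·32.5 − 11.5·33 = 270.5000; (r_i+r_j)·cross = 31.5·270.5000 = 8520.7500
edge 3: (11.5,32.5)→(5,26.5)  cross = 11.5·26.5 − 5·32.5 = 142.2500; (r_i+r_j)·cross = 16.5·142.2500 = 2347.1250
edge 4: (5,26.5)→(2,6.5)  cross = 5·6.5 − 2·26.5 = -20.5000; (r_i+r_j)·cross = 7·-20.5000 = -143.5000
Σcross = 493.5000 → A = |Σcross|/2 = 246.7500 mm²
Σ(r_i+r_j)·cross = 13695.5000 → first moment M = |Σ|/6 = 2282.5833
R_c = M/A = 2282.5833/246.7500 = 9.2506 mm
θ = 326° = 5.689773 rad
V = θ·R_c·A = 5.689773·9.2506·246.7500 = 12987.382 mm³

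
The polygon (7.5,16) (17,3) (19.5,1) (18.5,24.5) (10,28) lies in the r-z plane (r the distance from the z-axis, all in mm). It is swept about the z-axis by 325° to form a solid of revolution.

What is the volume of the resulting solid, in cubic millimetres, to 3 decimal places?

Profile (r,z), 5 vertices: (7.5,16) (17,3) (19.5,1) (18.5,24.5) (10,28)
edge 0: (7.5,16)→(17,3)  cross = 7.5·3 − 17·16 = -249.5000; (r_i+r_j)·cross = 24.5·-249.5000 = -6112.7500
edge 1: (17,3)→(19.5,1)  cross = 17·1 − 19.5·3 = -41.5000; (r_i+r_j)·cross = 36.5·-41.5000 = -1514.7500
edge 2: (19.5,1)→(18.5,24.5)  cross = 19.5·24.5 − 18.5·1 = 459.2500; (r_i+r_j)·cross = 38·459.2500 = 17451.5000
edge 3: (18.5,24.5)→(10,28)  cross = 18.5·28 − 10·24.5 = 273.0000; (r_i+r_j)·cross = 28.5·273.0000 = 7780.5000
edge 4: (10,28)→(7.5,16)  cross = 10·16 − 7.5·28 = -50.0000; (r_i+r_j)·cross = 17.5·-50.0000 = -875.0000
Σcross = 391.2500 → A = |Σcross|/2 = 195.6250 mm²
Σ(r_i+r_j)·cross = 16729.5000 → first moment M = |Σ|/6 = 2788.2500
R_c = M/A = 2788.2500/195.6250 = 14.2530 mm
θ = 325° = 5.672320 rad
V = θ·R_c·A = 5.672320·14.2530·195.6250 = 15815.846 mm³

Volume = 15815.846 mm³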